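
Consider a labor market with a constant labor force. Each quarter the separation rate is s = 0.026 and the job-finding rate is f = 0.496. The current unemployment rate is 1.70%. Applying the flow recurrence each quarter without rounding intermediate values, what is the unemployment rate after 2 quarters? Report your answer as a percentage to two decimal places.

With a fixed labor force, u_{t+1} = u_t + s·(1−u_t) − f·u_t = u_t·(1−s−f) + s.
Here 1−s−f = 0.478 and s = 0.026.
u_1 = 0.017000 × 0.478 + 0.026 = 0.034126.
u_2 = 0.034126 × 0.478 + 0.026 = 0.042312.

Unemployment rate after two quarters ≈ 4.23%.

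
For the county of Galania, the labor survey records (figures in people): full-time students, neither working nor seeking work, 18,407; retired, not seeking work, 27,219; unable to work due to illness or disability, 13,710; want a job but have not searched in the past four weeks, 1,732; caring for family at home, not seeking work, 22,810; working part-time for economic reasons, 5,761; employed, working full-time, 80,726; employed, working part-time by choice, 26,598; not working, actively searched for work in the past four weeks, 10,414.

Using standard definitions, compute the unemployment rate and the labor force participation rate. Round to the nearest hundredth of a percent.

Unemployment rate ≈ 8.43%; labor force participation rate ≈ 59.55%.

Employed = 5,761 + 80,726 + 26,598 = 113,085 (anyone who worked, including part-time for economic reasons, counts as employed).
Unemployed = 10,414.
Labor force = 113,085 + 10,414 = 123,499.
Not in labor force = 18,407 + 27,219 + 13,710 + 1,732 + 22,810 = 83,878 (those not working and not actively searching are outside the labor force — including those who want a job but have given up searching).
Civilian working-age population = 123,499 + 83,878 = 207,377.
Unemployment rate = 10,414 / 123,499 = 8.43%.
Labor force participation rate = 123,499 / 207,377 = 59.55%.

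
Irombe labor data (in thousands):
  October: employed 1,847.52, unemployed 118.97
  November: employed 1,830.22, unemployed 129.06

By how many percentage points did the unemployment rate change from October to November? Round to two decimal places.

October: labor force = 1,847.52 + 118.97 = 1,966.49; u = 118.97/1,966.49 = 6.05%.
November: labor force = 1,830.22 + 129.06 = 1,959.28; u = 129.06/1,959.28 = 6.59%.
Change = 6.59% − 6.05% = +0.54 pp.

The unemployment rate changed by +0.54 percentage points.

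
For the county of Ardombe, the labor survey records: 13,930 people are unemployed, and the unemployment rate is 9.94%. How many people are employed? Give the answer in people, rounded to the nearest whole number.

About 126,211 are employed.

Labor force = U / u = 13,930 / 0.0994 ≈ 140,141.
Employed = labor force − unemployed = 140,141 − 13,930 = 126,211.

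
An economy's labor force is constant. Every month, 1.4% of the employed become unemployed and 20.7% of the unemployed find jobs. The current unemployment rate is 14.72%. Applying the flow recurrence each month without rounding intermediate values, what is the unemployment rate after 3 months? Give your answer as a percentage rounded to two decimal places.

Unemployment rate after three months ≈ 10.30%.

With a fixed labor force, u_{t+1} = u_t + s·(1−u_t) − f·u_t = u_t·(1−s−f) + s.
Here 1−s−f = 0.779 and s = 0.014.
u_1 = 0.147200 × 0.779 + 0.014 = 0.128669.
u_2 = 0.128669 × 0.779 + 0.014 = 0.114233.
u_3 = 0.114233 × 0.779 + 0.014 = 0.102988.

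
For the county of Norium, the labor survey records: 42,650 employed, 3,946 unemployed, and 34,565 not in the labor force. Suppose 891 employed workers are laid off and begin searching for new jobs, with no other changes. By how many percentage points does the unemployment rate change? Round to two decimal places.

The unemployment rate changes by +1.91 percentage points.

Initially, labor force = 42,650 + 3,946 = 46,596, so u = 3,946/46,596 = 8.47%.
After the change, employed falls and unemployed rises by 891; labor force unchanged → E = 41,759, U = 4,837, labor force = 46,596.
New unemployment rate = 4,837 / 46,596 = 10.38%.
Change = 10.38% − 8.47% = +1.91 percentage points.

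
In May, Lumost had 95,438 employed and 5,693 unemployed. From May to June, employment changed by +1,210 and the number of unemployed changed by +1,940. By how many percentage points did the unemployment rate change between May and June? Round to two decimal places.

May: labor force = 95,438 + 5,693 = 101,131; u = 5,693/101,131 = 5.63%.
June: labor force = 96,648 + 7,633 = 104,281; u = 7,633/104,281 = 7.32%.
Change = 7.32% − 5.63% = +1.69 pp.

The unemployment rate changed by +1.69 percentage points.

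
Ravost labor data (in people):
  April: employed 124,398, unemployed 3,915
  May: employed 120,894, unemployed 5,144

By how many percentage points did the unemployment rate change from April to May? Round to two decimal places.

April: labor force = 124,398 + 3,915 = 128,313; u = 3,915/128,313 = 3.05%.
May: labor force = 120,894 + 5,144 = 126,038; u = 5,144/126,038 = 4.08%.
Change = 4.08% − 3.05% = +1.03 pp.

The unemployment rate changed by +1.03 percentage points.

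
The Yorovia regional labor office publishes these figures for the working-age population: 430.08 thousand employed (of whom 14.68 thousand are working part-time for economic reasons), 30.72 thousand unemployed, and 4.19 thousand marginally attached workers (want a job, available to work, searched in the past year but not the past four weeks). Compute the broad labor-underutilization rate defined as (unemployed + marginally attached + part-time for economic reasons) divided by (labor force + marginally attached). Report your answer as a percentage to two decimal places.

Broad underutilization rate ≈ 10.66%.

Labor force = 430.08 + 30.72 = 460.80 thousand.
Numerator = 30.72 + 4.19 + 14.68 = 49.59 thousand.
Denominator = 460.80 + 4.19 = 464.99 thousand.
Broad rate = 49.59 / 464.99 = 10.66%.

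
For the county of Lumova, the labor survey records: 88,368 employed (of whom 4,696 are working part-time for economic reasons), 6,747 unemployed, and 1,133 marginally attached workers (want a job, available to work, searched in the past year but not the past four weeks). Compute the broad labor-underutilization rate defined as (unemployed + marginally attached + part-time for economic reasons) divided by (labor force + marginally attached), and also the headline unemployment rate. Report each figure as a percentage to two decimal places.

Labor force = 88,368 + 6,747 = 95,115.
Numerator = 6,747 + 1,133 + 4,696 = 12,576.
Denominator = 95,115 + 1,133 = 96,248.
Broad rate = 12,576 / 96,248 = 13.07%.
Headline unemployment rate = 6,747 / 95,115 = 7.09%.

Broad underutilization rate ≈ 13.07%; headline unemployment rate ≈ 7.09%.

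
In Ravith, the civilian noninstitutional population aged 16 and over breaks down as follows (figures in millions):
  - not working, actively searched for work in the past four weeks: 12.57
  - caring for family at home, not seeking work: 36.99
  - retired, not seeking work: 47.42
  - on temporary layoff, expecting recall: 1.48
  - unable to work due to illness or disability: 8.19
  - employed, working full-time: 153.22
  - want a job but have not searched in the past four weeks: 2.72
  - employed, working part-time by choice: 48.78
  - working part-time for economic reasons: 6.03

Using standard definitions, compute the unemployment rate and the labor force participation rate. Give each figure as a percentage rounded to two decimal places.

Employed = 153.22 + 48.78 + 6.03 = 208.03 million (anyone who worked, including part-time for economic reasons, counts as employed).
Unemployed = 12.57 + 1.48 = 14.05 million (jobless and actively searching, or on temporary layoff).
Labor force = 208.03 + 14.05 = 222.08 million.
Not in labor force = 36.99 + 47.42 + 8.19 + 2.72 = 95.32 million (those not working and not actively searching are outside the labor force — including those who want a job but have given up searching).
Civilian working-age population = 222.08 + 95.32 = 317.40 million.
Unemployment rate = 14.05 / 222.08 = 6.33%.
Labor force participation rate = 222.08 / 317.40 = 69.97%.

Unemployment rate ≈ 6.33%; labor force participation rate ≈ 69.97%.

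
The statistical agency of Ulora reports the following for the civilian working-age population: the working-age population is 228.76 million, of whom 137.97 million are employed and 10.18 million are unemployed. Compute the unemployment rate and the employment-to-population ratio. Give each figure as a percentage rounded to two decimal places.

Unemployment rate ≈ 6.87%; employment-population ratio ≈ 60.31%.

Labor force = employed + unemployed = 137.97 + 10.18 = 148.15 million.
Unemployment rate = 10.18 / 148.15 = 6.87%.
Employment-population ratio = 137.97 / 228.76 = 60.31%.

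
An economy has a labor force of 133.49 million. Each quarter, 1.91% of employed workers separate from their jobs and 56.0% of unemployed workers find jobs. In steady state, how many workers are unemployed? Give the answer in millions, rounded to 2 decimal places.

About 4.40 million are unemployed in steady state.

Steady-state unemployment rate u* = s/(s+f) = 1.91/(1.91+56.0) = 0.032982.
Unemployed = u* × labor force = 0.032982 × 133.49 ≈ 4.40 million.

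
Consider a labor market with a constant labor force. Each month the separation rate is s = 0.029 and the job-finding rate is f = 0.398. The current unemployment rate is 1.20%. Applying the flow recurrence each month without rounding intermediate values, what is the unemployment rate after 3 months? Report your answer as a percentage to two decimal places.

Unemployment rate after three months ≈ 5.74%.

With a fixed labor force, u_{t+1} = u_t + s·(1−u_t) − f·u_t = u_t·(1−s−f) + s.
Here 1−s−f = 0.573 and s = 0.029.
u_1 = 0.012000 × 0.573 + 0.029 = 0.035876.
u_2 = 0.035876 × 0.573 + 0.029 = 0.049557.
u_3 = 0.049557 × 0.573 + 0.029 = 0.057396.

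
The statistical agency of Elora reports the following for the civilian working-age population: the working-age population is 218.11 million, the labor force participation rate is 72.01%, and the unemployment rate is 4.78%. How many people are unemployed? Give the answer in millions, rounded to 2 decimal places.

About 7.51 million are unemployed.

Labor force = 0.7201 × 218.11 = 157.06 million.
Unemployed = 0.0478 × 157.06 ≈ 7.51 million.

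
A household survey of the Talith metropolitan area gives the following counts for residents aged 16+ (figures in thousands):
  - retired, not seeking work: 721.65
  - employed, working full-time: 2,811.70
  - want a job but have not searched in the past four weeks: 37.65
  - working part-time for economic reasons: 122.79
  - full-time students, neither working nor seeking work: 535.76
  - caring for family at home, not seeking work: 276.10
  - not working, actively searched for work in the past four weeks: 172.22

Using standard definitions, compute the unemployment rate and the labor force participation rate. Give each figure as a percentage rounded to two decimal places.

Unemployment rate ≈ 5.54%; labor force participation rate ≈ 66.41%.

Employed = 2,811.70 + 122.79 = 2,934.49 thousand (anyone who worked, including part-time for economic reasons, counts as employed).
Unemployed = 172.22 thousand.
Labor force = 2,934.49 + 172.22 = 3,106.71 thousand.
Not in labor force = 721.65 + 37.65 + 535.76 + 276.10 = 1,571.16 thousand (those not working and not actively searching are outside the labor force — including those who want a job but have given up searching).
Civilian working-age population = 3,106.71 + 1,571.16 = 4,677.87 thousand.
Unemployment rate = 172.22 / 3,106.71 = 5.54%.
Labor force participation rate = 3,106.71 / 4,677.87 = 66.41%.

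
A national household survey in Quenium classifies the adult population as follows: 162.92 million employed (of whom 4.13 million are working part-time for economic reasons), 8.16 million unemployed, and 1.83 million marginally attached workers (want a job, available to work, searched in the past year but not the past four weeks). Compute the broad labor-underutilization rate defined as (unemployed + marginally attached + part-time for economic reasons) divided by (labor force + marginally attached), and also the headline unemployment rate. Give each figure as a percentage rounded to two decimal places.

Broad underutilization rate ≈ 8.17%; headline unemployment rate ≈ 4.77%.

Labor force = 162.92 + 8.16 = 171.08 million.
Numerator = 8.16 + 1.83 + 4.13 = 14.12 million.
Denominator = 171.08 + 1.83 = 172.91 million.
Broad rate = 14.12 / 172.91 = 8.17%.
Headline unemployment rate = 8.16 / 171.08 = 4.77%.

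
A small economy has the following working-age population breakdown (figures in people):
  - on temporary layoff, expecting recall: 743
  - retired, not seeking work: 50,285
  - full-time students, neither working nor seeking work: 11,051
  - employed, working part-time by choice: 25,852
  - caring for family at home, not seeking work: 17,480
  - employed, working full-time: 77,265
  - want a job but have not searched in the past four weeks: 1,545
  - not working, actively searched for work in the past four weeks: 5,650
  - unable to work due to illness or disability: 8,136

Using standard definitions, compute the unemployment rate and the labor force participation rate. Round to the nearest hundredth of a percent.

Employed = 25,852 + 77,265 = 103,117.
Unemployed = 743 + 5,650 = 6,393 (jobless and actively searching, or on temporary layoff).
Labor force = 103,117 + 6,393 = 109,510.
Not in labor force = 50,285 + 11,051 + 17,480 + 1,545 + 8,136 = 88,497 (those not working and not actively searching are outside the labor force — including those who want a job but have given up searching).
Civilian working-age population = 109,510 + 88,497 = 198,007.
Unemployment rate = 6,393 / 109,510 = 5.84%.
Labor force participation rate = 109,510 / 198,007 = 55.31%.

Unemployment rate ≈ 5.84%; labor force participation rate ≈ 55.31%.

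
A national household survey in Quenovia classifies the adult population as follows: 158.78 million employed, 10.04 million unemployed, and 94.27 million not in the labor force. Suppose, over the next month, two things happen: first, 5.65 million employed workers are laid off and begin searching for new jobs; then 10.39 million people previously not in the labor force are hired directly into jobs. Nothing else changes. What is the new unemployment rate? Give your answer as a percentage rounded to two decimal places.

Initially, labor force = 158.78 + 10.04 = 168.82 million, so u = 10.04/168.82 = 5.95%.
After the first change, employed falls and unemployed rises by 5.65; labor force unchanged → E = 153.13, U = 15.69, labor force = 168.82 million.
After the second change, employed and labor force both rise by 10.39; unemployed unchanged → E = 163.52, U = 15.69, labor force = 179.21 million.
New unemployment rate = 15.69 / 179.21 = 8.76%.

New unemployment rate ≈ 8.76%.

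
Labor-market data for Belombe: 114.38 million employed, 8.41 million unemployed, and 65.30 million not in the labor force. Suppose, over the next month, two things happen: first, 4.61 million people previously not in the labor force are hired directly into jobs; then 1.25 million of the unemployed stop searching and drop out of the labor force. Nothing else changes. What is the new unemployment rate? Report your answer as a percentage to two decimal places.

Initially, labor force = 114.38 + 8.41 = 122.79 million, so u = 8.41/122.79 = 6.85%.
After the first change, employed and labor force both rise by 4.61; unemployed unchanged → E = 118.99, U = 8.41, labor force = 127.40 million.
After the second change, unemployed and labor force both fall by 1.25 → E = 118.99, U = 7.16, labor force = 126.15 million.
New unemployment rate = 7.16 / 126.15 = 5.68%.

New unemployment rate ≈ 5.68%.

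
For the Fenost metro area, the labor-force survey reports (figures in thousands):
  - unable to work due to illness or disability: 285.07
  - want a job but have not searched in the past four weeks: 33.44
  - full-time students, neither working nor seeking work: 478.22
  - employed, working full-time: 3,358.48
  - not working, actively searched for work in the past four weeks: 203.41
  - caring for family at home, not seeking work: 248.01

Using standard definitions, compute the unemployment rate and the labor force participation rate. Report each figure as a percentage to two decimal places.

Unemployment rate ≈ 5.71%; labor force participation rate ≈ 77.32%.

Employed = 3,358.48 thousand.
Unemployed = 203.41 thousand.
Labor force = 3,358.48 + 203.41 = 3,561.89 thousand.
Not in labor force = 285.07 + 33.44 + 478.22 + 248.01 = 1,044.74 thousand (those not working and not actively searching are outside the labor force — including those who want a job but have given up searching).
Civilian working-age population = 3,561.89 + 1,044.74 = 4,606.63 thousand.
Unemployment rate = 203.41 / 3,561.89 = 5.71%.
Labor force participation rate = 3,561.89 / 4,606.63 = 77.32%.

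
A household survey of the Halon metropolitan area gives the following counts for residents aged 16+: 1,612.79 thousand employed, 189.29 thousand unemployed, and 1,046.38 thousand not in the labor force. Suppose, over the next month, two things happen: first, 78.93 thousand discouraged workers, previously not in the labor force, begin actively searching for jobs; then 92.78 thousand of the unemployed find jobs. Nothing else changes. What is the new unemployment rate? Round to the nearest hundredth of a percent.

New unemployment rate ≈ 9.33%.

Initially, labor force = 1,612.79 + 189.29 = 1,802.08 thousand, so u = 189.29/1,802.08 = 10.50%.
After the first change, unemployed and labor force both rise by 78.93 → E = 1,612.79, U = 268.22, labor force = 1,881.01 thousand.
After the second change, unemployed falls and employed rises by 92.78; labor force unchanged → E = 1,705.57, U = 175.44, labor force = 1,881.01 thousand.
New unemployment rate = 175.44 / 1,881.01 = 9.33%.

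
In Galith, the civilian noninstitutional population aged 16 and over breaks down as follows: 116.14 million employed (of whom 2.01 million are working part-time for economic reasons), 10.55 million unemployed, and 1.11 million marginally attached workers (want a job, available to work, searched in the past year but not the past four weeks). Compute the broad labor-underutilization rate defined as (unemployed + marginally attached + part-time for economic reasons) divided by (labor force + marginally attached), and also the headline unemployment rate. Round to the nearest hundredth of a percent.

Labor force = 116.14 + 10.55 = 126.69 million.
Numerator = 10.55 + 1.11 + 2.01 = 13.67 million.
Denominator = 126.69 + 1.11 = 127.80 million.
Broad rate = 13.67 / 127.80 = 10.70%.
Headline unemployment rate = 10.55 / 126.69 = 8.33%.

Broad underutilization rate ≈ 10.70%; headline unemployment rate ≈ 8.33%.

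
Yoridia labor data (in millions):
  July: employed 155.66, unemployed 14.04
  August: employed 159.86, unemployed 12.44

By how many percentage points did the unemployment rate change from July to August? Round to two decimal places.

July: labor force = 155.66 + 14.04 = 169.70; u = 14.04/169.70 = 8.27%.
August: labor force = 159.86 + 12.44 = 172.30; u = 12.44/172.30 = 7.22%.
Change = 7.22% − 8.27% = −1.05 pp.

The unemployment rate changed by −1.05 percentage points.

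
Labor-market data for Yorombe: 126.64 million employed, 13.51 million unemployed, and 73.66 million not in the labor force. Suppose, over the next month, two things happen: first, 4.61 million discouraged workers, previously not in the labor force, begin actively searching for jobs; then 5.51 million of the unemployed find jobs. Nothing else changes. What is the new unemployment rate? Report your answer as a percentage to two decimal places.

Initially, labor force = 126.64 + 13.51 = 140.15 million, so u = 13.51/140.15 = 9.64%.
After the first change, unemployed and labor force both rise by 4.61 → E = 126.64, U = 18.12, labor force = 144.76 million.
After the second change, unemployed falls and employed rises by 5.51; labor force unchanged → E = 132.15, U = 12.61, labor force = 144.76 million.
New unemployment rate = 12.61 / 144.76 = 8.71%.

New unemployment rate ≈ 8.71%.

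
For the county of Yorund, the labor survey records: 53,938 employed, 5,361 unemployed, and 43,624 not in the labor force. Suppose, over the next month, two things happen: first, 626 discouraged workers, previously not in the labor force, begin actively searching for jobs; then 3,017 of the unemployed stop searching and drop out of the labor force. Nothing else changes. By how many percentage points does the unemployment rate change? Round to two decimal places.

The unemployment rate changes by −3.82 percentage points.

Initially, labor force = 53,938 + 5,361 = 59,299, so u = 5,361/59,299 = 9.04%.
After the first change, unemployed and labor force both rise by 626 → E = 53,938, U = 5,987, labor force = 59,925.
After the second change, unemployed and labor force both fall by 3,017 → E = 53,938, U = 2,970, labor force = 56,908.
New unemployment rate = 2,970 / 56,908 = 5.22%.
Change = 5.22% − 9.04% = −3.82 percentage points.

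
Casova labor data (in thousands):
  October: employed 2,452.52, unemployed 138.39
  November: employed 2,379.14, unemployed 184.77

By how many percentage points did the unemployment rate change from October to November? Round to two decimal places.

October: labor force = 2,452.52 + 138.39 = 2,590.91; u = 138.39/2,590.91 = 5.34%.
November: labor force = 2,379.14 + 184.77 = 2,563.91; u = 184.77/2,563.91 = 7.21%.
Change = 7.21% − 5.34% = +1.87 pp.

The unemployment rate changed by +1.87 percentage points.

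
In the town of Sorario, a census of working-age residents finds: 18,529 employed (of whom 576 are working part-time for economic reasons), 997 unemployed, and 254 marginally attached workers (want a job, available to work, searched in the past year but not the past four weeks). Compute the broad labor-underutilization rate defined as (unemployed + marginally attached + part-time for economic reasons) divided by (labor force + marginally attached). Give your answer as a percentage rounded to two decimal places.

Labor force = 18,529 + 997 = 19,526.
Numerator = 997 + 254 + 576 = 1,827.
Denominator = 19,526 + 254 = 19,780.
Broad rate = 1,827 / 19,780 = 9.24%.

Broad underutilization rate ≈ 9.24%.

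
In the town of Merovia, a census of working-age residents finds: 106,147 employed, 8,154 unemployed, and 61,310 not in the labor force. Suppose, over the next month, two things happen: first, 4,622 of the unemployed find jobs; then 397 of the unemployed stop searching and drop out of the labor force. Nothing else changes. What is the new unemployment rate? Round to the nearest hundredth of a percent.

Initially, labor force = 106,147 + 8,154 = 114,301, so u = 8,154/114,301 = 7.13%.
After the first change, unemployed falls and employed rises by 4,622; labor force unchanged → E = 110,769, U = 3,532, labor force = 114,301.
After the second change, unemployed and labor force both fall by 397 → E = 110,769, U = 3,135, labor force = 113,904.
New unemployment rate = 3,135 / 113,904 = 2.75%.

New unemployment rate ≈ 2.75%.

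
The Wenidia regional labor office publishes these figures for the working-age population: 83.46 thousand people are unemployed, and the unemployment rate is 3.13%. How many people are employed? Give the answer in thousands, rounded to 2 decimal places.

Labor force = U / u = 83.46 / 0.0313 ≈ 2,666.45 thousand.
Employed = labor force − unemployed = 2,666.45 − 83.46 = 2,582.99 thousand.

About 2,582.99 thousand are employed.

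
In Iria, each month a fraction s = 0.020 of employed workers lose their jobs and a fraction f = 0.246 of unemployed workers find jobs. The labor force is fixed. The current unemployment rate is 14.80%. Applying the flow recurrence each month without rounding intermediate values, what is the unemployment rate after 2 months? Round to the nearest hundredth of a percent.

Unemployment rate after two months ≈ 11.44%.

With a fixed labor force, u_{t+1} = u_t + s·(1−u_t) − f·u_t = u_t·(1−s−f) + s.
Here 1−s−f = 0.734 and s = 0.020.
u_1 = 0.148000 × 0.734 + 0.020 = 0.128632.
u_2 = 0.128632 × 0.734 + 0.020 = 0.114416.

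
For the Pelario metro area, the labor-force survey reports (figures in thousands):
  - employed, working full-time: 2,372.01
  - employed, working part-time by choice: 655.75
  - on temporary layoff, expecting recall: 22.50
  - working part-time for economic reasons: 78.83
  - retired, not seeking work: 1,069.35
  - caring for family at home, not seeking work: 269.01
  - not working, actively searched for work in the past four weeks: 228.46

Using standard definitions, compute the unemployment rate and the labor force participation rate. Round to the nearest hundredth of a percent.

Unemployment rate ≈ 7.47%; labor force participation rate ≈ 71.50%.

Employed = 2,372.01 + 655.75 + 78.83 = 3,106.59 thousand (anyone who worked, including part-time for economic reasons, counts as employed).
Unemployed = 22.50 + 228.46 = 250.96 thousand (jobless and actively searching, or on temporary layoff).
Labor force = 3,106.59 + 250.96 = 3,357.55 thousand.
Not in labor force = 1,069.35 + 269.01 = 1,338.36 thousand (those not working and not actively searching are outside the labor force).
Civilian working-age population = 3,357.55 + 1,338.36 = 4,695.91 thousand.
Unemployment rate = 250.96 / 3,357.55 = 7.47%.
Labor force participation rate = 3,357.55 / 4,695.91 = 71.50%.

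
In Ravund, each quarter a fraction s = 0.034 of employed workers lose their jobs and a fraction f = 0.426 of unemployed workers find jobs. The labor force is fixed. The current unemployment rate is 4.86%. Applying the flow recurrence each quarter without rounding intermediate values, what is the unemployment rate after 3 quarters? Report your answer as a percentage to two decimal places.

With a fixed labor force, u_{t+1} = u_t + s·(1−u_t) − f·u_t = u_t·(1−s−f) + s.
Here 1−s−f = 0.540 and s = 0.034.
u_1 = 0.048600 × 0.540 + 0.034 = 0.060244.
u_2 = 0.060244 × 0.540 + 0.034 = 0.066532.
u_3 = 0.066532 × 0.540 + 0.034 = 0.069927.

Unemployment rate after three quarters ≈ 6.99%.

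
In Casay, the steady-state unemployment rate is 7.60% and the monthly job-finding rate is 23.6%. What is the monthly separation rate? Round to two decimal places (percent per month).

Separation rate ≈ 1.94% per month.

From u* = s/(s+f): s = u·f/(1−u).
s = 0.0760 × 23.6 / (1 − 0.0760) = 1.7936 / 0.9240 ≈ 1.94% per month.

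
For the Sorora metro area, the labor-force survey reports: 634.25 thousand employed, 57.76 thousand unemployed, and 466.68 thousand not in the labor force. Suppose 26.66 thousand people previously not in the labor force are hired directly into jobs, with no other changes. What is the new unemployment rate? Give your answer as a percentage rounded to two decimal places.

New unemployment rate ≈ 8.04%.

Initially, labor force = 634.25 + 57.76 = 692.01 thousand, so u = 57.76/692.01 = 8.35%.
After the change, employed and labor force both rise by 26.66; unemployed unchanged → E = 660.91, U = 57.76, labor force = 718.67 thousand.
New unemployment rate = 57.76 / 718.67 = 8.04%.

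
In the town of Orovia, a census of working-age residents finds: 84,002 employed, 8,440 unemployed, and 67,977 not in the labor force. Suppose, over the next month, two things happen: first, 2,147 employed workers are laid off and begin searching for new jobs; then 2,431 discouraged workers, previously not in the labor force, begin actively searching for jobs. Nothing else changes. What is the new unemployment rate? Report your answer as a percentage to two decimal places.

Initially, labor force = 84,002 + 8,440 = 92,442, so u = 8,440/92,442 = 9.13%.
After the first change, employed falls and unemployed rises by 2,147; labor force unchanged → E = 81,855, U = 10,587, labor force = 92,442.
After the second change, unemployed and labor force both rise by 2,431 → E = 81,855, U = 13,018, labor force = 94,873.
New unemployment rate = 13,018 / 94,873 = 13.72%.

New unemployment rate ≈ 13.72%.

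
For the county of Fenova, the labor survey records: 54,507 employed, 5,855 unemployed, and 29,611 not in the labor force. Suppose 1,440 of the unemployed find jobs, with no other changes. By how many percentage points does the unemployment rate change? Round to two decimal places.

The unemployment rate changes by −2.39 percentage points.

Initially, labor force = 54,507 + 5,855 = 60,362, so u = 5,855/60,362 = 9.70%.
After the change, unemployed falls and employed rises by 1,440; labor force unchanged → E = 55,947, U = 4,415, labor force = 60,362.
New unemployment rate = 4,415 / 60,362 = 7.31%.
Change = 7.31% − 9.70% = −2.39 percentage points.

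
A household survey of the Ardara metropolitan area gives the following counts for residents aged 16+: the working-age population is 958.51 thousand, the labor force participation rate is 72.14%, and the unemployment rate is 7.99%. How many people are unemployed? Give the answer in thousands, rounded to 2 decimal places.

Labor force = 0.7214 × 958.51 = 691.47 thousand.
Unemployed = 0.0799 × 691.47 ≈ 55.25 thousand.

About 55.25 thousand are unemployed.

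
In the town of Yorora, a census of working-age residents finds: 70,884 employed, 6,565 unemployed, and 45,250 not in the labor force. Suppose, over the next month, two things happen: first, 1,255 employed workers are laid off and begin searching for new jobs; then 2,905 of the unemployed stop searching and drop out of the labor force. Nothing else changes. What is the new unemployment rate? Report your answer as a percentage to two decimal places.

New unemployment rate ≈ 6.59%.

Initially, labor force = 70,884 + 6,565 = 77,449, so u = 6,565/77,449 = 8.48%.
After the first change, employed falls and unemployed rises by 1,255; labor force unchanged → E = 69,629, U = 7,820, labor force = 77,449.
After the second change, unemployed and labor force both fall by 2,905 → E = 69,629, U = 4,915, labor force = 74,544.
New unemployment rate = 4,915 / 74,544 = 6.59%.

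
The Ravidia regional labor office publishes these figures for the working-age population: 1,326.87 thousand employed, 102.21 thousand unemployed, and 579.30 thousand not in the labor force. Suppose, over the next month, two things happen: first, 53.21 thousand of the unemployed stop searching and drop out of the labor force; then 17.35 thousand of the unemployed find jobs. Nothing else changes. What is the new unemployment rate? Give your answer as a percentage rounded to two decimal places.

Initially, labor force = 1,326.87 + 102.21 = 1,429.08 thousand, so u = 102.21/1,429.08 = 7.15%.
After the first change, unemployed and labor force both fall by 53.21 → E = 1,326.87, U = 49.00, labor force = 1,375.87 thousand.
After the second change, unemployed falls and employed rises by 17.35; labor force unchanged → E = 1,344.22, U = 31.65, labor force = 1,375.87 thousand.
New unemployment rate = 31.65 / 1,375.87 = 2.30%.

New unemployment rate ≈ 2.30%.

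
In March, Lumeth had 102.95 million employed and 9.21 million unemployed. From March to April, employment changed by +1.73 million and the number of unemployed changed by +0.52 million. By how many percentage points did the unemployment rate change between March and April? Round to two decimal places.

March: labor force = 102.95 + 9.21 = 112.16; u = 9.21/112.16 = 8.21%.
April: labor force = 104.68 + 9.73 = 114.41; u = 9.73/114.41 = 8.50%.
Change = 8.50% − 8.21% = +0.29 pp.

The unemployment rate changed by +0.29 percentage points.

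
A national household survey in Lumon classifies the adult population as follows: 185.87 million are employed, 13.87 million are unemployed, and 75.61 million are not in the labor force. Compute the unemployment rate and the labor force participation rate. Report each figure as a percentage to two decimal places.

Labor force = employed + unemployed = 185.87 + 13.87 = 199.74 million.
Working-age population = 199.74 + 75.61 = 275.35 million.
Unemployment rate = 13.87 / 199.74 = 6.94%.
Labor force participation rate = 199.74 / 275.35 = 72.54%.

Unemployment rate ≈ 6.94%; labor force participation rate ≈ 72.54%.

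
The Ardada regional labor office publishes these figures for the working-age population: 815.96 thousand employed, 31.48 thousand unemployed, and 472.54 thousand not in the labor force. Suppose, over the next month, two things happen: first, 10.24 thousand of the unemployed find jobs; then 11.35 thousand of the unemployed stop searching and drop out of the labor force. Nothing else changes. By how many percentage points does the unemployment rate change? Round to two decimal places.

The unemployment rate changes by −2.53 percentage points.

Initially, labor force = 815.96 + 31.48 = 847.44 thousand, so u = 31.48/847.44 = 3.71%.
After the first change, unemployed falls and employed rises by 10.24; labor force unchanged → E = 826.20, U = 21.24, labor force = 847.44 thousand.
After the second change, unemployed and labor force both fall by 11.35 → E = 826.20, U = 9.89, labor force = 836.09 thousand.
New unemployment rate = 9.89 / 836.09 = 1.18%.
Change = 1.18% − 3.71% = −2.53 percentage points.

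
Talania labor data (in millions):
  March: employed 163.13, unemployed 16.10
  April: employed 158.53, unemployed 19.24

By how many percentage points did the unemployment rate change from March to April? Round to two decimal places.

The unemployment rate changed by +1.84 percentage points.

March: labor force = 163.13 + 16.10 = 179.23; u = 16.10/179.23 = 8.98%.
April: labor force = 158.53 + 19.24 = 177.77; u = 19.24/177.77 = 10.82%.
Change = 10.82% − 8.98% = +1.84 pp.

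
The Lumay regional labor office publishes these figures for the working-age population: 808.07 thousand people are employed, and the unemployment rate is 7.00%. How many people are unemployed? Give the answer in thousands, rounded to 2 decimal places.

About 60.82 thousand are unemployed.

Let U be the number unemployed. The labor force is E + U, and U/(E+U) = 0.0700.
So U = 0.0700 × 808.07 / (1 − 0.0700) = 56.5649 / 0.9300 ≈ 60.82 thousand.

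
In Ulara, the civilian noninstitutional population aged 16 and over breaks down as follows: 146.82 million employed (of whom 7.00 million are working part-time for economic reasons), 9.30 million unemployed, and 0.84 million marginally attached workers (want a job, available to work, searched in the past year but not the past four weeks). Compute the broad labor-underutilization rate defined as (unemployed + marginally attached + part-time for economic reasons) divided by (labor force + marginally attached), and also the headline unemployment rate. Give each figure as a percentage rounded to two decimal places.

Broad underutilization rate ≈ 10.92%; headline unemployment rate ≈ 5.96%.

Labor force = 146.82 + 9.30 = 156.12 million.
Numerator = 9.30 + 0.84 + 7.00 = 17.14 million.
Denominator = 156.12 + 0.84 = 156.96 million.
Broad rate = 17.14 / 156.96 = 10.92%.
Headline unemployment rate = 9.30 / 156.12 = 5.96%.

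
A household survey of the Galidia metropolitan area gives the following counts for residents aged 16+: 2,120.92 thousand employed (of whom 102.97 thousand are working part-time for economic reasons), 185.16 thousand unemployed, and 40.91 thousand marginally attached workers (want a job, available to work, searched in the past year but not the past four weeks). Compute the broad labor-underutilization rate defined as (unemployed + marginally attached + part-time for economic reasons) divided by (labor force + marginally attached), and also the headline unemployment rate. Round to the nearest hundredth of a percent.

Labor force = 2,120.92 + 185.16 = 2,306.08 thousand.
Numerator = 185.16 + 40.91 + 102.97 = 329.04 thousand.
Denominator = 2,306.08 + 40.91 = 2,346.99 thousand.
Broad rate = 329.04 / 2,346.99 = 14.02%.
Headline unemployment rate = 185.16 / 2,306.08 = 8.03%.

Broad underutilization rate ≈ 14.02%; headline unemployment rate ≈ 8.03%.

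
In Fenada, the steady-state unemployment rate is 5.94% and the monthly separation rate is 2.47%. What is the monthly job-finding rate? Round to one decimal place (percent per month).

From u* = s/(s+f): f = s·(1−u)/u.
f = 2.47 × (1 − 0.0594) / 0.0594 = 2.3233 / 0.0594 ≈ 39.1% per month.

Job-finding rate ≈ 39.1% per month.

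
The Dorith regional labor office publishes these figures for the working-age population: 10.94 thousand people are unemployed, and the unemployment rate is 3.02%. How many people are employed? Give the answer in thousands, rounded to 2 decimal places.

About 351.31 thousand are employed.

Labor force = U / u = 10.94 / 0.0302 ≈ 362.25 thousand.
Employed = labor force − unemployed = 362.25 − 10.94 = 351.31 thousand.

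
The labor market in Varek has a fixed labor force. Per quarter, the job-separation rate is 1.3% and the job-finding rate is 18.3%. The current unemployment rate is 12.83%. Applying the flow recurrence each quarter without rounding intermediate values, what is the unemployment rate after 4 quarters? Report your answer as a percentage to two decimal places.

With a fixed labor force, u_{t+1} = u_t + s·(1−u_t) − f·u_t = u_t·(1−s−f) + s.
Here 1−s−f = 0.804 and s = 0.013.
u_1 = 0.128300 × 0.804 + 0.013 = 0.116153.
u_2 = 0.116153 × 0.804 + 0.013 = 0.106387.
u_3 = 0.106387 × 0.804 + 0.013 = 0.098535.
u_4 = 0.098535 × 0.804 + 0.013 = 0.092222.

Unemployment rate after four quarters ≈ 9.22%.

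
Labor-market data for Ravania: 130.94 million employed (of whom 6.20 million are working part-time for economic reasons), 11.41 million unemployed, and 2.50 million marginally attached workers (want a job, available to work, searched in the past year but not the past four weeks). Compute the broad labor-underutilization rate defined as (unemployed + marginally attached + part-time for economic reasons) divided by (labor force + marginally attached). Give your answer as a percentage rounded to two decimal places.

Broad underutilization rate ≈ 13.88%.

Labor force = 130.94 + 11.41 = 142.35 million.
Numerator = 11.41 + 2.50 + 6.20 = 20.11 million.
Denominator = 142.35 + 2.50 = 144.85 million.
Broad rate = 20.11 / 144.85 = 13.88%.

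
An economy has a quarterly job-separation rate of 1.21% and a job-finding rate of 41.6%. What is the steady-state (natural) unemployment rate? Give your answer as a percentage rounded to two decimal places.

At steady state the flows balance: s·E = f·U, so U/(E+U) = s/(s+f).
u* = 1.21 / (1.21 + 41.6) = 1.21 / 42.81 = 2.83%.

Steady-state unemployment rate ≈ 2.83%.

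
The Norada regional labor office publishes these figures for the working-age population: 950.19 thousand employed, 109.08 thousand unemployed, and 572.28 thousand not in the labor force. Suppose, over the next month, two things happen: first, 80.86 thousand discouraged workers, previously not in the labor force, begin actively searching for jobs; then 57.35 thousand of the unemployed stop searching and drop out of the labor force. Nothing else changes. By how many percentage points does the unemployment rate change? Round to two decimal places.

Initially, labor force = 950.19 + 109.08 = 1,059.27 thousand, so u = 109.08/1,059.27 = 10.30%.
After the first change, unemployed and labor force both rise by 80.86 → E = 950.19, U = 189.94, labor force = 1,140.13 thousand.
After the second change, unemployed and labor force both fall by 57.35 → E = 950.19, U = 132.59, labor force = 1,082.78 thousand.
New unemployment rate = 132.59 / 1,082.78 = 12.25%.
Change = 12.25% − 10.30% = +1.95 percentage points.

The unemployment rate changes by +1.95 percentage points.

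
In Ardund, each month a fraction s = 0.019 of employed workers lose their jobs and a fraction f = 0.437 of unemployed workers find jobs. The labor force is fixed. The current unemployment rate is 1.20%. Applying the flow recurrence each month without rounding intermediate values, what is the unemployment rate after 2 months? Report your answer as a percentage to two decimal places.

With a fixed labor force, u_{t+1} = u_t + s·(1−u_t) − f·u_t = u_t·(1−s−f) + s.
Here 1−s−f = 0.544 and s = 0.019.
u_1 = 0.012000 × 0.544 + 0.019 = 0.025528.
u_2 = 0.025528 × 0.544 + 0.019 = 0.032887.

Unemployment rate after two months ≈ 3.29%.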